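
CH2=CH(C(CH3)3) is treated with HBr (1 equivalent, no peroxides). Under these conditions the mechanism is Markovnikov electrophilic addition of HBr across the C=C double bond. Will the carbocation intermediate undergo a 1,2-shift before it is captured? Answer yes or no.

yes

The first-formed carbocation is secondary.
The adjacent tert-butyl carbon has no hydrogen but bears methyl groups; migration of one methyl with its bonding pair (a 1,2-methyl shift) places the charge on a tertiary centre.
Tertiary is more stable than secondary, so the shift occurs.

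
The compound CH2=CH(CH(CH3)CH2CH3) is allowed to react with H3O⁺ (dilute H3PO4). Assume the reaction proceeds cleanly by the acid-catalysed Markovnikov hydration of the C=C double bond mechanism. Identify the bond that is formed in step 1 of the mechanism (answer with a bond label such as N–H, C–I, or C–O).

Step 1: Electrophilic addition begins with the π(C=C) electrons forming a bond to the proton of H3O⁺. Following Markovnikov's rule, the resulting cation is secondary. H2O is released.
The bond formed in this step is the C–H bond.

C–H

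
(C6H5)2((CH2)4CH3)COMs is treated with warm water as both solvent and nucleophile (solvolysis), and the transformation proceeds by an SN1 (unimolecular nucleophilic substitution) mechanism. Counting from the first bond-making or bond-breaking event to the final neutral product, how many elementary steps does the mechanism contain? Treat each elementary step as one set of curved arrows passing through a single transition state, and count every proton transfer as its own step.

3

Step 1: Rate-determining heterolysis of the C–O bond gives MsO⁻ and a tertiary carbocation.
(No 1,2-shift: no single shift to an adjacent carbon would give a more stable cation.)
Step 2: Nucleophilic capture: the oxygen of H2O bonds to the cationic carbon, producing an oxonium-ion intermediate.
Step 3: A second solvent molecule removes the proton on oxygen, giving the neutral alcohol product.
Total: 3 elementary steps.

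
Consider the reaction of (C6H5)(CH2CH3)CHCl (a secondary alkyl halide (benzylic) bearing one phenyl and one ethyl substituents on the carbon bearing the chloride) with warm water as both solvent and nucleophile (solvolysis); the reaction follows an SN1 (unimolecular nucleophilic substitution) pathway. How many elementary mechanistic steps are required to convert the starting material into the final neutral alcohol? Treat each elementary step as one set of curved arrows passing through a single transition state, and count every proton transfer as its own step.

Step 1: Ionisation: the C–Cl σ-bond cleaves heterolytically; both bonding electrons depart with Cl⁻, leaving a secondary carbocation at the α-carbon.
(No 1,2-shift: no single shift to an adjacent carbon would give a more stable cation.)
Step 2: Nucleophilic capture: the oxygen of H2O bonds to the cationic carbon, producing an oxonium-ion intermediate.
Step 3: A second solvent molecule removes the proton on oxygen, giving the neutral alcohol product.
Total: 3 elementary steps.

3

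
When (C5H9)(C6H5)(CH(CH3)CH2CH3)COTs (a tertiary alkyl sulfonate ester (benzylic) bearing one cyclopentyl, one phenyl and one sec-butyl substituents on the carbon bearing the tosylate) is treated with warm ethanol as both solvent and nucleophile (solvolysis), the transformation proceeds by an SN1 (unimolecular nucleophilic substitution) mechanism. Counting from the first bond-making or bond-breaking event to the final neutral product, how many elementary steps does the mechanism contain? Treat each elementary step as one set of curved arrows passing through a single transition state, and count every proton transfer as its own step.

Step 1: The C–O bond breaks with both electrons going to the tosylate; TsO⁻ leaves and a tertiary carbocation remains.
(No 1,2-shift: no single shift to an adjacent carbon would give a more stable cation.)
Step 2: A lone pair on the oxygen of CH3CH2OH attacks the carbocation, forming a new C–O σ-bond and an oxonium ion.
Step 3: Deprotonation of the oxonium oxygen by solvent ethanol yields the neutral ether.
Total: 3 elementary steps.

3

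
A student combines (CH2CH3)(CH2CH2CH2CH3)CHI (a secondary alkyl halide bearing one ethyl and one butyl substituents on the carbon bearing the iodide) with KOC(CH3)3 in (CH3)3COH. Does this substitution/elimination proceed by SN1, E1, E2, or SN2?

E2

Conditions: a strong/bulky base with a secondary substrate bearing a β-hydrogen.
These conditions are the textbook signature of the E2 pathway.
A strong (often hindered) base removes a β-H in concert with loss of the leaving group — bimolecular elimination.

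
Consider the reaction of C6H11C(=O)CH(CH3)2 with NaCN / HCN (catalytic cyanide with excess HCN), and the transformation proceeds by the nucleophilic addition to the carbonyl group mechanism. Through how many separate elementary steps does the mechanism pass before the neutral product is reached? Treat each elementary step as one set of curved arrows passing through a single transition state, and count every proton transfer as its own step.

2

Step 1: A lone pair / filled orbital on CN⁻ attacks the electrophilic carbonyl carbon; the π(C=O) electrons shift onto oxygen, producing a tetrahedral alkoxide intermediate.
Step 2: The alkoxide is protonated in situ by undissociated HCN, yielding a cyanohydrin; the CN⁻ so formed carries on the cycle.
Total: 2 elementary steps.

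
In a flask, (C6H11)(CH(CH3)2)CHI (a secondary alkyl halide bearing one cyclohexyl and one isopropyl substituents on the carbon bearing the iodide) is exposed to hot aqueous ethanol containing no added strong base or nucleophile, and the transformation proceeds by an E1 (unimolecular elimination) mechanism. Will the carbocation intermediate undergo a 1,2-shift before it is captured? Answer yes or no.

yes

The first-formed carbocation is secondary.
The adjacent cyclohexyl carbon already bears 2 other carbon substituents and has a hydrogen to migrate; after a 1,2-hydride shift from that carbon the positive charge sits on a tertiary centre.
Tertiary is more stable than secondary, so the shift occurs.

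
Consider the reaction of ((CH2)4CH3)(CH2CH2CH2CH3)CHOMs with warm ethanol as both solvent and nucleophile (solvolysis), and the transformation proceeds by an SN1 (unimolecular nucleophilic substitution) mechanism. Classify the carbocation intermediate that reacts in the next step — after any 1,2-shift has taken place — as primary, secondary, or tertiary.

secondary

Step 1: Rate-determining heterolysis of the C–O bond gives MsO⁻ and a secondary carbocation.
No single 1,2-shift to an adjacent carbon would give a more-substituted cation, so no rearrangement occurs.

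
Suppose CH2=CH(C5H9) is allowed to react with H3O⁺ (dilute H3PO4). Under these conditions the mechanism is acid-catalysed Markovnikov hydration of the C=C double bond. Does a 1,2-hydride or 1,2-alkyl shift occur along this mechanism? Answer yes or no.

The first-formed carbocation is secondary.
The adjacent cyclopentyl carbon already bears 2 other carbon substituents and has a hydrogen to migrate; after a 1,2-hydride shift from that carbon the positive charge sits on a tertiary centre.
Tertiary is more stable than secondary, so the shift occurs.

yes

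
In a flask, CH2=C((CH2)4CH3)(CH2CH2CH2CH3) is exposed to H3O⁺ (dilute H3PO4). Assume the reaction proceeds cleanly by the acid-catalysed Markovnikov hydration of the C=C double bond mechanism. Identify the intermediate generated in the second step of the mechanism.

Step 1: The π electrons of the C=C bond attack a proton of H3O⁺; Markovnikov addition places the new C–H on the less-substituted alkene carbon, so the positive charge ends up on the more-substituted carbon — a tertiary carbocation. H2O is released.
Step 2: A lone pair on the oxygen of H2O attacks the carbocation, forming a C–O bond and an oxonium ion (a protonated alcohol).
After step 2 the species present is an oxonium ion.

oxonium ion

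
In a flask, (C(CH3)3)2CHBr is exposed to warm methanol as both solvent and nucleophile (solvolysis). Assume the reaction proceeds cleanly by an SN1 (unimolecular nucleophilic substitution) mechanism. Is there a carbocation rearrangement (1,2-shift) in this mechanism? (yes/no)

yes

The first-formed carbocation is secondary.
The adjacent tert-butyl carbon has no hydrogen but bears methyl groups; migration of one methyl with its bonding pair (a 1,2-methyl shift) places the charge on a tertiary centre.
Tertiary is more stable than secondary, so the shift occurs.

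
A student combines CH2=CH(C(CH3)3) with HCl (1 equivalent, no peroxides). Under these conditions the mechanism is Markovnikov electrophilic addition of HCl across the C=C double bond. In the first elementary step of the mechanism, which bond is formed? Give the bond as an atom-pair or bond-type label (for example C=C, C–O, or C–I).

Step 1: Electrophilic addition begins with the π(C=C) electrons forming a bond to the proton of HCl. Following Markovnikov's rule, the resulting cation is secondary. The H–Cl bond breaks heterolytically, releasing Cl⁻.
The bond formed in this step is the C–H bond.

C–H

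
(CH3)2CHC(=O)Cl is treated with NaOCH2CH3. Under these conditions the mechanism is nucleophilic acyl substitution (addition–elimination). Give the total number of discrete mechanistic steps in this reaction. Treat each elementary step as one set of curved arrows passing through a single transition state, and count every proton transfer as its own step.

2

Step 1: CH3CH2O⁻ adds to the carbonyl carbon; the C=O π electrons shift onto oxygen and a tetrahedral alkoxide intermediate forms.
Step 2: Elimination step: re-formation of the carbonyl π bond drives out Cl⁻, giving the new acyl compound.
Total: 2 elementary steps.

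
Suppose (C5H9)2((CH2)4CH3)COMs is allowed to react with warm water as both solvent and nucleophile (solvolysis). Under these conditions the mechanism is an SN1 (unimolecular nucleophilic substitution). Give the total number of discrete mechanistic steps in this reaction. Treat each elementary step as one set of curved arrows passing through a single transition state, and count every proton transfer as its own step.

3

Step 1: The C–O bond breaks with both electrons going to the mesylate; MsO⁻ leaves and a tertiary carbocation remains.
(No 1,2-shift: no single shift to an adjacent carbon would give a more stable cation.)
Step 2: H2O donates an oxygen lone pair into the empty p orbital of the cation, giving a protonated alcohol (an oxonium ion).
Step 3: A second solvent molecule removes the proton on oxygen, giving the neutral alcohol product.
Total: 3 elementary steps.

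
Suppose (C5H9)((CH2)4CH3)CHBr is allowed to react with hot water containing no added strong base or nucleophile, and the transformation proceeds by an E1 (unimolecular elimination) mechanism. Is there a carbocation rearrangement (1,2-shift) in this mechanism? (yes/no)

The first-formed carbocation is secondary.
The adjacent cyclopentyl carbon already bears 2 other carbon substituents and has a hydrogen to migrate; after a 1,2-hydride shift from that carbon the positive charge sits on a tertiary centre.
Tertiary is more stable than secondary, so the shift occurs.

yes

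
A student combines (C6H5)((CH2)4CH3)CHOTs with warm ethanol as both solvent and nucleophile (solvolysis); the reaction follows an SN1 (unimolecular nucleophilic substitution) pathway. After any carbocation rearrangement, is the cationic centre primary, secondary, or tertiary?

Step 1: Ionisation: the C–O σ-bond cleaves heterolytically; both bonding electrons depart with TsO⁻, leaving a secondary carbocation at the α-carbon.
No single 1,2-shift to an adjacent carbon would give a more-substituted cation, so no rearrangement occurs.

secondary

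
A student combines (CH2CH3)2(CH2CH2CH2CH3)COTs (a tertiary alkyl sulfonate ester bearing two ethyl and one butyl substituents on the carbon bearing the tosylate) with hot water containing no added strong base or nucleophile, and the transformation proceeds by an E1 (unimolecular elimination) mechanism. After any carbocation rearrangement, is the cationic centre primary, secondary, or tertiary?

Step 1: Rate-determining heterolysis of the C–O bond gives TsO⁻ and a tertiary carbocation.
No single 1,2-shift to an adjacent carbon would give a more-substituted cation, so no rearrangement occurs.

tertiary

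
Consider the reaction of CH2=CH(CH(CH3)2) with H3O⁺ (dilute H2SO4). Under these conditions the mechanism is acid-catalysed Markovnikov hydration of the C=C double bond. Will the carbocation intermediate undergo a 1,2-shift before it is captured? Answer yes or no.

The first-formed carbocation is secondary.
The adjacent isopropyl carbon already bears 2 other carbon substituents and has a hydrogen to migrate; after a 1,2-hydride shift from that carbon the positive charge sits on a tertiary centre.
Tertiary is more stable than secondary, so the shift occurs.

yes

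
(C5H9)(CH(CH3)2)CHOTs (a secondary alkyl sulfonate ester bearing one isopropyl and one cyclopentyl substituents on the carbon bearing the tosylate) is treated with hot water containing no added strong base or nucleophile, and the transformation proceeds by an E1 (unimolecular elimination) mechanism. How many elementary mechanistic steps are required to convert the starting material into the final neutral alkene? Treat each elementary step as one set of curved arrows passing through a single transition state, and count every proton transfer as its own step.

Step 1: Ionisation: the C–O σ-bond cleaves heterolytically; both bonding electrons depart with TsO⁻, leaving a secondary carbocation at the α-carbon.
Step 2: Carbocation rearrangement: a 1,2-hydride shift from the adjacent isopropyl carbon converts the initially-formed secondary cation into the more stable tertiary cation.
Step 3: A water molecule (solvent) deprotonates a β-carbon; as the C–H bond breaks, those electrons form the new alkene π bond.
Total: 3 elementary steps.

3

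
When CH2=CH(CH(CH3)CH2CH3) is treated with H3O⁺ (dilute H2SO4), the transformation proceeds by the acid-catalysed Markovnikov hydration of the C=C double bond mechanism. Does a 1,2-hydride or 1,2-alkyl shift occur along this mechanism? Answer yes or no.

yes

The first-formed carbocation is secondary.
The adjacent sec-butyl carbon already bears 2 other carbon substituents and has a hydrogen to migrate; after a 1,2-hydride shift from that carbon the positive charge sits on a tertiary centre.
Tertiary is more stable than secondary, so the shift occurs.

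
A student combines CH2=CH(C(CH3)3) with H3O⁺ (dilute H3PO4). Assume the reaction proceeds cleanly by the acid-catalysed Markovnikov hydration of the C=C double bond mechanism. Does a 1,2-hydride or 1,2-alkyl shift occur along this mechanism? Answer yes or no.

yes

The first-formed carbocation is secondary.
The adjacent tert-butyl carbon has no hydrogen but bears methyl groups; migration of one methyl with its bonding pair (a 1,2-methyl shift) places the charge on a tertiary centre.
Tertiary is more stable than secondary, so the shift occurs.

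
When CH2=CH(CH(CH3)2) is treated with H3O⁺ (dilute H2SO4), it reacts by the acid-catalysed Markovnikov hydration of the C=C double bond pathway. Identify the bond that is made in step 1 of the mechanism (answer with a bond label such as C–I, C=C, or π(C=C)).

Step 1: Electrophilic addition begins with the π(C=C) electrons forming a bond to the proton of H3O⁺. Following Markovnikov's rule, the resulting cation is secondary. H2O is released.
The bond formed in this step is the C–H bond.

C–H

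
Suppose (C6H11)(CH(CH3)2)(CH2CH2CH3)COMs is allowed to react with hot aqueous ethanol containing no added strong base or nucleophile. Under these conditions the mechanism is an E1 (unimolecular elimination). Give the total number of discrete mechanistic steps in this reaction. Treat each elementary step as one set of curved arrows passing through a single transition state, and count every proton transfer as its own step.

Step 1: Ionisation: the C–O σ-bond cleaves heterolytically; both bonding electrons depart with MsO⁻, leaving a tertiary carbocation at the α-carbon.
(No 1,2-shift: no single shift to an adjacent carbon would give a more stable cation.)
Step 2: A water (or ethanol) molecule (solvent) deprotonates a β-carbon; as the C–H bond breaks, those electrons form the new alkene π bond.
Total: 2 elementary steps.

2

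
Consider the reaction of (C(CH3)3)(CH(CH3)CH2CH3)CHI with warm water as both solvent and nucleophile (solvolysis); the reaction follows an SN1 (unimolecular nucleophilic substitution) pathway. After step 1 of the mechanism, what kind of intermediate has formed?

secondary carbocation

Step 1: Unassisted departure of I⁻ (taking the C–I bonding pair) generates a secondary carbocation.
After step 1 the species present is a secondary carbocation.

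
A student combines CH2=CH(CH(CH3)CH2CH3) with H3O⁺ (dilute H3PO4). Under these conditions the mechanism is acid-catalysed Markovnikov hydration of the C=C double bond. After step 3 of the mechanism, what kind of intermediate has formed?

oxonium ion

Step 1: The π electrons of the C=C bond attack a proton of H3O⁺; Markovnikov addition places the new C–H on the less-substituted alkene carbon, so the positive charge ends up on the more-substituted carbon — a secondary carbocation. H2O is released.
Step 2: Carbocation rearrangement: a 1,2-hydride shift from the adjacent sec-butyl carbon converts the initially-formed secondary cation into the more stable tertiary cation.
Step 3: A lone pair on the oxygen of H2O attacks the carbocation, forming a C–O bond and an oxonium ion (a protonated alcohol).
After step 3 the species present is an oxonium ion.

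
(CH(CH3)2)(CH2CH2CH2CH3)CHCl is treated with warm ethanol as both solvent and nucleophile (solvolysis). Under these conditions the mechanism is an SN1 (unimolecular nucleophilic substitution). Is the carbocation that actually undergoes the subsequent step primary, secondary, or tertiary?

tertiary

Step 1: The C–Cl bond breaks with both electrons going to the chloride; Cl⁻ leaves and a secondary carbocation remains.
Step 2: A 1,2-hydride shift from the adjacent isopropyl carbon moves the positive charge from the secondary centre to an adjacent carbon, generating a more stable tertiary carbocation.
The cation rearranges from secondary to tertiary via a 1,2-hydride shift from the adjacent isopropyl carbon; the tertiary cation is what reacts next.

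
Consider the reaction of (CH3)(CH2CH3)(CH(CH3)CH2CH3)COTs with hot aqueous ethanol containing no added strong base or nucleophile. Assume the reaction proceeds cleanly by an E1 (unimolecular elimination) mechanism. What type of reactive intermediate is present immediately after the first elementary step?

tertiary carbocation

Step 1: The C–O bond breaks with both electrons going to the tosylate; TsO⁻ leaves and a tertiary carbocation remains.
After step 1 the species present is a tertiary carbocation.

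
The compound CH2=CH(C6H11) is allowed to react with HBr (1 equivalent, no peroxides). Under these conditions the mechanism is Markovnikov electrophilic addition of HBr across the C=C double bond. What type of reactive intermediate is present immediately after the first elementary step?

secondary carbocation

Step 1: Protonation of the alkene by HBr: the π bond acts as the nucleophile and picks up H⁺, giving the more stable (Markovnikov) secondary carbocation. The H–Br bond breaks heterolytically, releasing Br⁻.
After step 1 the species present is a secondary carbocation.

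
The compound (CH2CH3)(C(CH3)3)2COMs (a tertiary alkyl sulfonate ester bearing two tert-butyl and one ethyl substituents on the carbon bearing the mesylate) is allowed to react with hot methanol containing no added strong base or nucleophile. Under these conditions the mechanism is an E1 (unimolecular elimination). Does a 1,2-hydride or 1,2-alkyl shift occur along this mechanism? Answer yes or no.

no

The first-formed carbocation is tertiary.
No single 1,2-shift to an adjacent carbon would produce a more-substituted cation than the one already present, so no rearrangement occurs.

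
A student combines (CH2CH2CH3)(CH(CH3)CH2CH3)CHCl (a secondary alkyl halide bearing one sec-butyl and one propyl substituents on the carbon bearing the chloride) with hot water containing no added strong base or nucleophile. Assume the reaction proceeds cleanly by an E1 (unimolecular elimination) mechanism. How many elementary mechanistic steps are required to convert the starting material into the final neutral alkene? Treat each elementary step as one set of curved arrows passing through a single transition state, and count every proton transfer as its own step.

3

Step 1: Rate-determining heterolysis of the C–Cl bond gives Cl⁻ and a secondary carbocation.
Step 2: A 1,2-hydride shift from the adjacent sec-butyl carbon moves the positive charge from the secondary centre to an adjacent carbon, generating a more stable tertiary carbocation.
Step 3: A water molecule (solvent) deprotonates a β-carbon; as the C–H bond breaks, those electrons form the new alkene π bond.
Total: 3 elementary steps.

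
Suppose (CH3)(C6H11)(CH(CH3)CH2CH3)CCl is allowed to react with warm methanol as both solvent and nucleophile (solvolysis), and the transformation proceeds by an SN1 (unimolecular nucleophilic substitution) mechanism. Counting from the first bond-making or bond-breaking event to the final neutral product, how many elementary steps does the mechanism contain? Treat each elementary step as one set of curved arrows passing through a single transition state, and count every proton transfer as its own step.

Step 1: The C–Cl bond breaks with both electrons going to the chloride; Cl⁻ leaves and a tertiary carbocation remains.
(No 1,2-shift: no single shift to an adjacent carbon would give a more stable cation.)
Step 2: A lone pair on the oxygen of CH3OH attacks the carbocation, forming a new C–O σ-bond and an oxonium ion.
Step 3: Deprotonation of the oxonium oxygen by solvent methanol yields the neutral ether.
Total: 3 elementary steps.

3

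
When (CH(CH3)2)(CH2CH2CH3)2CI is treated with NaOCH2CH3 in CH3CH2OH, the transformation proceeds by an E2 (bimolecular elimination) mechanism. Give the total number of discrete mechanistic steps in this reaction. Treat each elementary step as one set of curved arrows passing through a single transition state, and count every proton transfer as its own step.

1

Step 1: In one step, CH3CH2O⁻ pulls off a β-proton, the C–I bond cleaves, and a C=C double bond forms between the α- and β-carbons (E2, anti elimination).
Total: 1 elementary step.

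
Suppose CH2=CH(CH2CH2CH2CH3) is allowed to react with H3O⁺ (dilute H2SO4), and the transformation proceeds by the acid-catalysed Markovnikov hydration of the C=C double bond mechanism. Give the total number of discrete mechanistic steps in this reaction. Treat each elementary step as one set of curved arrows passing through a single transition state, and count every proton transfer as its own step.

3

Step 1: Electrophilic addition begins with the π(C=C) electrons forming a bond to the proton of H3O⁺. Following Markovnikov's rule, the resulting cation is secondary. H2O is released.
(No 1,2-shift: no single shift to an adjacent carbon would give a more stable cation.)
Step 2: Nucleophilic capture of the cation by H2O produces the protonated alcohol (an oxonium ion).
Step 3: H2O removes a proton from the oxonium oxygen, regenerating H3O⁺ and giving the neutral alcohol.
Total: 3 elementary steps.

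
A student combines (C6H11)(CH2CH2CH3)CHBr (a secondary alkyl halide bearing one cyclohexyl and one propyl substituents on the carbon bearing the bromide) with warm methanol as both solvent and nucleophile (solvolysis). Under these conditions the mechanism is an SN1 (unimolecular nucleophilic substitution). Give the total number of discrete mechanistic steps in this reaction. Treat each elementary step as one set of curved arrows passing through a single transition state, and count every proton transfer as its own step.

4

Step 1: Rate-determining heterolysis of the C–Br bond gives Br⁻ and a secondary carbocation.
Step 2: A hydride (H with its bonding pair) migrates from the adjacent cyclohexyl carbon to the cationic centre — a 1,2-hydride shift — upgrading the secondary cation to a tertiary one.
Step 3: Nucleophilic capture: the oxygen of CH3OH bonds to the cationic carbon, producing an oxonium-ion intermediate.
Step 4: Proton transfer from the O–H of the oxonium ion to a solvent molecule delivers the neutral ether.
Total: 4 elementary steps.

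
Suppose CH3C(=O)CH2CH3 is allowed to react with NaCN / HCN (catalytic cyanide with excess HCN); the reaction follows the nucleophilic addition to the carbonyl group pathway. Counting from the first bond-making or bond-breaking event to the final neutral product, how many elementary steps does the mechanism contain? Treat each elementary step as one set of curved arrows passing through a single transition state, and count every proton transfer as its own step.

Step 1: A lone pair / filled orbital on CN⁻ attacks the electrophilic carbonyl carbon; the π(C=O) electrons shift onto oxygen, producing a tetrahedral alkoxide intermediate.
Step 2: The alkoxide oxygen removes a proton from HCN present in the mixture, giving a cyanohydrin and regenerating CN⁻.
Total: 2 elementary steps.

2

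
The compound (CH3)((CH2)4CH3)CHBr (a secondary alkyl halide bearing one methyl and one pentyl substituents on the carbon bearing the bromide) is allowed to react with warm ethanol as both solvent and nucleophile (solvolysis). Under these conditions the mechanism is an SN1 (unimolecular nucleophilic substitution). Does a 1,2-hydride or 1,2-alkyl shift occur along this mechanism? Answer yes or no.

no

The first-formed carbocation is secondary.
No single 1,2-shift to an adjacent carbon would produce a more-substituted cation than the one already present, so no rearrangement occurs.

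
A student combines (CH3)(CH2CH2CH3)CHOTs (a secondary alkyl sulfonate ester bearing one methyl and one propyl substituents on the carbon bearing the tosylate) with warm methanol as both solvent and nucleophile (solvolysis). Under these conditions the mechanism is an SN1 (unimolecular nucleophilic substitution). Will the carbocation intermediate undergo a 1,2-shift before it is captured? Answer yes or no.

no

The first-formed carbocation is secondary.
No single 1,2-shift to an adjacent carbon would produce a more-substituted cation than the one already present, so no rearrangement occurs.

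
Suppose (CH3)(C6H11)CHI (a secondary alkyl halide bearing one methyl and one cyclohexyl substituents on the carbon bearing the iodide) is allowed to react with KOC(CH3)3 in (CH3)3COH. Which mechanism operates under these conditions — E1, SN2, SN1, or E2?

Conditions: a strong/bulky base with a secondary substrate bearing a β-hydrogen.
These conditions are the textbook signature of the E2 pathway.
A strong (often hindered) base removes a β-H in concert with loss of the leaving group — bimolecular elimination.

E2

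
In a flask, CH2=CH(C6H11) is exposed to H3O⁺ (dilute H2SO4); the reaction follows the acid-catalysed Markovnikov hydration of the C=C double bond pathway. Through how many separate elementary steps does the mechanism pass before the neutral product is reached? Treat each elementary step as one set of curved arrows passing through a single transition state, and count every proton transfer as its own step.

Step 1: Electrophilic addition begins with the π(C=C) electrons forming a bond to the proton of H3O⁺. Following Markovnikov's rule, the resulting cation is secondary. H2O is released.
Step 2: A 1,2-hydride shift from the adjacent cyclohexyl carbon moves the positive charge from the secondary centre to an adjacent carbon, generating a more stable tertiary carbocation.
Step 3: Water acts as the nucleophile: an oxygen lone pair bonds to the cationic carbon, giving an oxonium-ion intermediate.
Step 4: Proton transfer from the O–H of the oxonium ion to H2O completes the catalytic cycle and yields the alcohol.
Total: 4 elementary steps.

4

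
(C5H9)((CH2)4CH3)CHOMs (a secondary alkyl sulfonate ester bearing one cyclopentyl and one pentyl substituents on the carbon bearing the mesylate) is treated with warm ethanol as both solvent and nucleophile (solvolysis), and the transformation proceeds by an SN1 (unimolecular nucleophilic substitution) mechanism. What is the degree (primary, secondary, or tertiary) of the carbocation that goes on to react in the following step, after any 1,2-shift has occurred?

tertiary

Step 1: Ionisation: the C–O σ-bond cleaves heterolytically; both bonding electrons depart with MsO⁻, leaving a secondary carbocation at the α-carbon.
Step 2: Carbocation rearrangement: a 1,2-hydride shift from the adjacent cyclopentyl carbon converts the initially-formed secondary cation into the more stable tertiary cation.
The cation rearranges from secondary to tertiary via a 1,2-hydride shift from the adjacent cyclopentyl carbon; the tertiary cation is what reacts next.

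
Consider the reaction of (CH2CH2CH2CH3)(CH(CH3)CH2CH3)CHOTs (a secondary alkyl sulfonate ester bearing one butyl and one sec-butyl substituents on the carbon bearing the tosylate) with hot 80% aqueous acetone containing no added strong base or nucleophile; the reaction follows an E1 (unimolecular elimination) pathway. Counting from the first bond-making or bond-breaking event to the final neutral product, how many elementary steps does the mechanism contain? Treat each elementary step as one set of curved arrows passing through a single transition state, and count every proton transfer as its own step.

Step 1: The C–O bond breaks with both electrons going to the tosylate; TsO⁻ leaves and a secondary carbocation remains.
Step 2: A 1,2-hydride shift from the adjacent sec-butyl carbon moves the positive charge from the secondary centre to an adjacent carbon, generating a more stable tertiary carbocation.
Step 3: A water molecule (solvent) deprotonates a β-carbon; as the C–H bond breaks, those electrons form the new alkene π bond.
Total: 3 elementary steps.

3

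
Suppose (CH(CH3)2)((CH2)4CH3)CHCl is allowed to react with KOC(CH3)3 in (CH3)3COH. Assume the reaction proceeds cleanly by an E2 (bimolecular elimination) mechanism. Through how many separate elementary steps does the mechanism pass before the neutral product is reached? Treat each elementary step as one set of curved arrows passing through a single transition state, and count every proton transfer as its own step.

1

Step 1: Concerted anti-periplanar elimination: (CH3)3CO⁻ abstracts a β-H while Cl⁻ leaves, and the C–H electrons become the new C=C π bond — all in a single transition state.
Total: 1 elementary step.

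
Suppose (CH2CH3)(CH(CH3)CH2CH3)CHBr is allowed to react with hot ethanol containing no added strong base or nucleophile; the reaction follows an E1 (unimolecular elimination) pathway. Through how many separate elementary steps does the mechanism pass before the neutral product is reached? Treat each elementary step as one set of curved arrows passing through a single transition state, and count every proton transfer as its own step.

Step 1: Rate-determining heterolysis of the C–Br bond gives Br⁻ and a secondary carbocation.
Step 2: A hydride (H with its bonding pair) migrates from the adjacent sec-butyl carbon to the cationic centre — a 1,2-hydride shift — upgrading the secondary cation to a tertiary one.
Step 3: A weak base (an ethanol molecule from the solvent) removes a proton from a carbon adjacent to the cationic centre; the electrons of that C–H bond become the new π(C=C) bond, giving the alkene.
Total: 3 elementary steps.

3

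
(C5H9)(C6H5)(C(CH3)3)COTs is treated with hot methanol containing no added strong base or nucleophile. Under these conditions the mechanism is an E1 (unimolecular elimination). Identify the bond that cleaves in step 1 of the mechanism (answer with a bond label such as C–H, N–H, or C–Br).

Step 1: Unassisted departure of TsO⁻ (taking the C–O bonding pair) generates a tertiary carbocation.
The bond broken in this step is the C–O bond.

C–O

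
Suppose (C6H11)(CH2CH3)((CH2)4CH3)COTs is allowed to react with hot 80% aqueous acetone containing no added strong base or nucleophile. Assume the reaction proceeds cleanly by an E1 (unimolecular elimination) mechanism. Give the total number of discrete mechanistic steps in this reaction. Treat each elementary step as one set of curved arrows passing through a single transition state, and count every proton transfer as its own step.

2

Step 1: Unassisted departure of TsO⁻ (taking the C–O bonding pair) generates a tertiary carbocation.
(No 1,2-shift: no single shift to an adjacent carbon would give a more stable cation.)
Step 2: Loss of a β-proton to a water molecule of the solvent: the C–H bonding pair collapses toward the cationic carbon to form the C=C π bond, yielding the alkene.
Total: 2 elementary steps.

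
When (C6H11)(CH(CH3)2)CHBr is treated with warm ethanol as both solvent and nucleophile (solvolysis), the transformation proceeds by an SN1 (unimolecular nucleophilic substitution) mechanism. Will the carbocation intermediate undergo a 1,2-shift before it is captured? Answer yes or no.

The first-formed carbocation is secondary.
The adjacent isopropyl carbon already bears 2 other carbon substituents and has a hydrogen to migrate; after a 1,2-hydride shift from that carbon the positive charge sits on a tertiary centre.
Tertiary is more stable than secondary, so the shift occurs.

yes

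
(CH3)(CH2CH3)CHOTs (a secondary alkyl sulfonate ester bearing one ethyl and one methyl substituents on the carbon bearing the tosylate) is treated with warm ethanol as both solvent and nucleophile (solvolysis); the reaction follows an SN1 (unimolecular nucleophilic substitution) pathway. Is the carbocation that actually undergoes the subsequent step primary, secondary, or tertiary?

Step 1: Rate-determining heterolysis of the C–O bond gives TsO⁻ and a secondary carbocation.
No single 1,2-shift to an adjacent carbon would give a more-substituted cation, so no rearrangement occurs.

secondary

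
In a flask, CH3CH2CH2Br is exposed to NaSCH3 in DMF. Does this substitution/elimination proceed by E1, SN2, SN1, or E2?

SN2

Conditions: a primary substrate with a strong nucleophile in the polar aprotic solvent DMF.
These conditions are the textbook signature of the SN2 pathway.
An unhindered substrate with a strong nucleophile in a polar aprotic solvent favours one-step backside displacement.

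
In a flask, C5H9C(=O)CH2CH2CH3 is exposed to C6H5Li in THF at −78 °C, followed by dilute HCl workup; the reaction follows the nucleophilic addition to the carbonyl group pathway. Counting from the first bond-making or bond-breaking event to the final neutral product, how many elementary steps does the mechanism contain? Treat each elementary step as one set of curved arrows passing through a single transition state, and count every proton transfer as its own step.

Step 1: A lone pair / filled orbital on the carbanion-like carbon of C6H5Li attacks the electrophilic carbonyl carbon; the π(C=O) electrons shift onto oxygen, producing a tetrahedral alkoxide intermediate.
Step 2: Protonation of the alkoxide by dilute HCl workup furnishes an alcohol.
Total: 2 elementary steps.

2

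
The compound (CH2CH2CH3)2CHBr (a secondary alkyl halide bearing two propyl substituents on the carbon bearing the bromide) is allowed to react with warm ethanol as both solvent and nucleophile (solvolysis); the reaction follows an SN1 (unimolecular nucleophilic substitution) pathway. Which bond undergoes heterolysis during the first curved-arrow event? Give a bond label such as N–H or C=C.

C–Br

Step 1: The C–Br bond breaks with both electrons going to the bromide; Br⁻ leaves and a secondary carbocation remains.
The bond broken in this step is the C–Br bond.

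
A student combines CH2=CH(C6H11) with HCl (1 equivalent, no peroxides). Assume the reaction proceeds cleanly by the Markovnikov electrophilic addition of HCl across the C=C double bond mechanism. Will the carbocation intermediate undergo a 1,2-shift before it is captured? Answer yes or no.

The first-formed carbocation is secondary.
The adjacent cyclohexyl carbon already bears 2 other carbon substituents and has a hydrogen to migrate; after a 1,2-hydride shift from that carbon the positive charge sits on a tertiary centre.
Tertiary is more stable than secondary, so the shift occurs.

yes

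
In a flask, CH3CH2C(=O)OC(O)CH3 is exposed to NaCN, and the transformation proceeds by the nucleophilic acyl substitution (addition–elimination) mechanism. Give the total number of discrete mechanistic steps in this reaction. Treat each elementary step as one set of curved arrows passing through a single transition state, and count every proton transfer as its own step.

Step 1: CN⁻ adds to the carbonyl carbon; the C=O π electrons shift onto oxygen and a tetrahedral alkoxide intermediate forms.
Step 2: Elimination step: re-formation of the carbonyl π bond drives out CH3CO2⁻, giving the new acyl compound.
Total: 2 elementary steps.

2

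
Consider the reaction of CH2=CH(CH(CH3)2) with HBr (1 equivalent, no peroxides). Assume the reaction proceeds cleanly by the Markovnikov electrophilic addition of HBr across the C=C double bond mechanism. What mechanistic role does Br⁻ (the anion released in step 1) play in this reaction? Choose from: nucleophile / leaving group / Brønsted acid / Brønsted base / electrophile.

Step 3: Nucleophilic attack by Br⁻ on the carbocation completes the addition, giving R–Br.
Br⁻ (the anion released in step 1) donates an electron pair to form a new σ-bond to carbon — it is the nucleophile.

nucleophile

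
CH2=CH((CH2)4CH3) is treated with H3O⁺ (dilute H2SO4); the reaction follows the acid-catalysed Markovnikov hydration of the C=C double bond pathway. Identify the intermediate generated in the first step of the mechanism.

secondary carbocation

Step 1: The π electrons of the C=C bond attack a proton of H3O⁺; Markovnikov addition places the new C–H on the less-substituted alkene carbon, so the positive charge ends up on the more-substituted carbon — a secondary carbocation. H2O is released.
After step 1 the species present is a secondary carbocation.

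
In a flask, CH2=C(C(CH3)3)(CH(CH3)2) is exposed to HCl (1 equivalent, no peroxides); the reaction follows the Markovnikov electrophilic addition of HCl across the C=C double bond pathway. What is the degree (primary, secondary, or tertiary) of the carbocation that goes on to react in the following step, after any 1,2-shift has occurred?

Step 1: Protonation of the alkene by HCl: the π bond acts as the nucleophile and picks up H⁺, giving the more stable (Markovnikov) tertiary carbocation. The H–Cl bond breaks heterolytically, releasing Cl⁻.
No single 1,2-shift to an adjacent carbon would give a more-substituted cation, so no rearrangement occurs.

tertiary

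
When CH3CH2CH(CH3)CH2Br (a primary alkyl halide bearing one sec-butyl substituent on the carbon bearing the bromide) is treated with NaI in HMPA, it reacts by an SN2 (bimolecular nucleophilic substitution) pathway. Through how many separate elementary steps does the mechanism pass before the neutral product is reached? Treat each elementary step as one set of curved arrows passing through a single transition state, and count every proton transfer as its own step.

1

Step 1: I⁻ attacks the back face of the α-carbon while Br⁻ departs with the C–Br bonding pair — a single concerted displacement through a pentacoordinate transition state.
Total: 1 elementary step.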